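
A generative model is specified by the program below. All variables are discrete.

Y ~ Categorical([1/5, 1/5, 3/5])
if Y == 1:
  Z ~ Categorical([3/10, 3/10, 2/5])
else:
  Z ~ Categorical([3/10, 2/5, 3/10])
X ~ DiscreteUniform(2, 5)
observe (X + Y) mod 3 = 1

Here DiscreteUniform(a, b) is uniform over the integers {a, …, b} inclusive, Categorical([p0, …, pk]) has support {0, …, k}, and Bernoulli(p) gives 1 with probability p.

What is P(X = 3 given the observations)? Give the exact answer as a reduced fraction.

Enumerate traces; 12 have nonzero weight after conditioning:
  (Y=0, Z=0, X=4) weight 3/200
  (Y=0, Z=1, X=4) weight 1/50
  (Y=0, Z=2, X=4) weight 3/200
  (Y=1, Z=0, X=3) weight 3/200
  (Y=1, Z=1, X=3) weight 3/200
  (Y=1, Z=2, X=3) weight 1/50
  (Y=2, Z=0, X=2) weight 9/200
  (Y=2, Z=0, X=5) weight 9/200
  … 4 more
Group by X:
  weight(X=2) = 3/20
  weight(X=3) = 1/20
  weight(X=4) = 1/20
  weight(X=5) = 3/20
Total weight = 3/20 + 1/20 + 1/20 + 3/20 = 2/5
P(X=2 | obs) = 3/20 / 2/5 = 3/8
P(X=3 | obs) = 1/20 / 2/5 = 1/8
P(X=4 | obs) = 1/20 / 2/5 = 1/8
P(X=5 | obs) = 3/20 / 2/5 = 3/8

P(X = 3 | obs) = 1/8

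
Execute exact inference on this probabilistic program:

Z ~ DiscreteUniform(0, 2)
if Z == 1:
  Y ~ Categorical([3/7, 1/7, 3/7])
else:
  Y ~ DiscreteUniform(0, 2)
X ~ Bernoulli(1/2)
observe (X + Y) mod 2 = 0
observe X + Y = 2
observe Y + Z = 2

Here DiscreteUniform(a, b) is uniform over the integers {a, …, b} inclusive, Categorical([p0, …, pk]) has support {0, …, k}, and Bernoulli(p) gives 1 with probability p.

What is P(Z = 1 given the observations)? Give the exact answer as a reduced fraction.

P(Z = 1 | obs) = 3/10

Enumerate traces; 2 have nonzero weight after conditioning:
  (Z=0, Y=2, X=0) weight 1/18
  (Z=1, Y=1, X=1) weight 1/42
Group by Z:
  weight(Z=0) = 1/18
  weight(Z=1) = 1/42
Total weight = 1/18 + 1/42 = 5/63
P(Z=0 | obs) = 1/18 / 5/63 = 7/10
P(Z=1 | obs) = 1/42 / 5/63 = 3/10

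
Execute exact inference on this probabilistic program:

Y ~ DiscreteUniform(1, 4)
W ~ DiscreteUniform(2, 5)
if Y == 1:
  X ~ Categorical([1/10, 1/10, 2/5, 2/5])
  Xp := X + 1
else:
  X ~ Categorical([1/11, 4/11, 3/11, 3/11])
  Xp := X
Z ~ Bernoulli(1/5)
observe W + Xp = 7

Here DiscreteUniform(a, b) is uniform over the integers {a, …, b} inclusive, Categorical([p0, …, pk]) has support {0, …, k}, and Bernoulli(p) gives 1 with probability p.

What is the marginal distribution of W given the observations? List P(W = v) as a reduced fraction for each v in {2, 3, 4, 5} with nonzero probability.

Enumerate traces; 18 have nonzero weight after conditioning:
  (Y=1, W=3, X=3, Z=0) weight 1/50
  (Y=1, W=3, X=3, Z=1) weight 1/200
  (Y=1, W=4, X=2, Z=0) weight 1/50
  (Y=1, W=4, X=2, Z=1) weight 1/200
  (Y=1, W=5, X=1, Z=0) weight 1/200
  (Y=1, W=5, X=1, Z=1) weight 1/800
  (Y=2, W=4, X=3, Z=0) weight 3/220
  (Y=2, W=4, X=3, Z=1) weight 3/880
  … 10 more
Group by W:
  weight(W=3) = 1/40
  weight(W=4) = 67/880
  weight(W=5) = 101/1760
Total weight = 1/40 + 67/880 + 101/1760 = 279/1760
P(W=3 | obs) = 1/40 / 279/1760 = 44/279
P(W=4 | obs) = 67/880 / 279/1760 = 134/279
P(W=5 | obs) = 101/1760 / 279/1760 = 101/279

P(W=3) = 44/279, P(W=4) = 134/279, P(W=5) = 101/279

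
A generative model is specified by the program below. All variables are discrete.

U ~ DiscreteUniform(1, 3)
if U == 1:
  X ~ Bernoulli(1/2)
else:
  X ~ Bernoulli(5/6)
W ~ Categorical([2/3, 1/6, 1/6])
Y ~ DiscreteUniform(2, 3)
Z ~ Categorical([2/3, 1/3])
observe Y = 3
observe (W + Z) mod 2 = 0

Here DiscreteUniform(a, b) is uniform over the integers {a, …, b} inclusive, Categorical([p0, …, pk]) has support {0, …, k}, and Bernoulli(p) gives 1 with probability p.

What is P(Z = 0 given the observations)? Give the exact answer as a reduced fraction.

Enumerate traces; 18 have nonzero weight after conditioning:
  (U=1, X=0, W=0, Y=3, Z=0) weight 1/27
  (U=1, X=0, W=1, Y=3, Z=1) weight 1/216
  (U=1, X=0, W=2, Y=3, Z=0) weight 1/108
  (U=1, X=1, W=0, Y=3, Z=0) weight 1/27
  (U=1, X=1, W=1, Y=3, Z=1) weight 1/216
  (U=1, X=1, W=2, Y=3, Z=0) weight 1/108
  (U=2, X=0, W=0, Y=3, Z=0) weight 1/81
  (U=2, X=0, W=1, Y=3, Z=1) weight 1/648
  … 10 more
Group by Z:
  weight(Z=0) = 5/18
  weight(Z=1) = 1/36
Total weight = 5/18 + 1/36 = 11/36
P(Z=0 | obs) = 5/18 / 11/36 = 10/11
P(Z=1 | obs) = 1/36 / 11/36 = 1/11

P(Z = 0 | obs) = 10/11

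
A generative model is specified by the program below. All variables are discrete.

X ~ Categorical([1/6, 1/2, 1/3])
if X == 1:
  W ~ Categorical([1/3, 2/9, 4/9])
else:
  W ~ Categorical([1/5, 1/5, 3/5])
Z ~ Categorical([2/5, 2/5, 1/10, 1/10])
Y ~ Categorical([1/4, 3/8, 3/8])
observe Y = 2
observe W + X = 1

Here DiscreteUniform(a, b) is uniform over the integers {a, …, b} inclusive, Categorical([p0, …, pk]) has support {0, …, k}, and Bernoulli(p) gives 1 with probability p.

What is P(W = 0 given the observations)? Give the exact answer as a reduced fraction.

Enumerate traces; 8 have nonzero weight after conditioning:
  (X=0, W=1, Z=0, Y=2) weight 1/200
  (X=0, W=1, Z=1, Y=2) weight 1/200
  (X=0, W=1, Z=2, Y=2) weight 1/800
  (X=0, W=1, Z=3, Y=2) weight 1/800
  (X=1, W=0, Z=0, Y=2) weight 1/40
  (X=1, W=0, Z=1, Y=2) weight 1/40
  (X=1, W=0, Z=2, Y=2) weight 1/160
  (X=1, W=0, Z=3, Y=2) weight 1/160
Group by W:
  weight(W=0) = 1/16
  weight(W=1) = 1/80
Total weight = 1/16 + 1/80 = 3/40
P(W=0 | obs) = 1/16 / 3/40 = 5/6
P(W=1 | obs) = 1/80 / 3/40 = 1/6

P(W = 0 | obs) = 5/6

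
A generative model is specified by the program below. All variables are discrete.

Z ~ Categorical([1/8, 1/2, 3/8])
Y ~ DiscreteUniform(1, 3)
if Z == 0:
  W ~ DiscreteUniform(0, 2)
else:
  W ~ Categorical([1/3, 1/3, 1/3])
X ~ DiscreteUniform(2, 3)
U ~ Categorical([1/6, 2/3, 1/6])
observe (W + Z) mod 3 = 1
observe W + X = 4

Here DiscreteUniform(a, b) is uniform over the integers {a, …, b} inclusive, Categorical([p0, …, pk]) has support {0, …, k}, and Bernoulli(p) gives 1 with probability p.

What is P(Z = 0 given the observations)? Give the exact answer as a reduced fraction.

Enumerate traces; 18 have nonzero weight after conditioning:
  (Z=0, Y=1, W=1, X=3, U=0) weight 1/864
  (Z=0, Y=1, W=1, X=3, U=1) weight 1/216
  (Z=0, Y=1, W=1, X=3, U=2) weight 1/864
  (Z=0, Y=2, W=1, X=3, U=0) weight 1/864
  (Z=0, Y=2, W=1, X=3, U=1) weight 1/216
  (Z=0, Y=2, W=1, X=3, U=2) weight 1/864
  (Z=0, Y=3, W=1, X=3, U=0) weight 1/864
  (Z=0, Y=3, W=1, X=3, U=1) weight 1/216
  (Z=2, Y=1, W=2, X=2, U=0) weight 1/288
  … 9 more
Group by Z:
  weight(Z=0) = 1/48
  weight(Z=2) = 1/16
Total weight = 1/48 + 1/16 = 1/12
P(Z=0 | obs) = 1/48 / 1/12 = 1/4
P(Z=2 | obs) = 1/16 / 1/12 = 3/4

P(Z = 0 | obs) = 1/4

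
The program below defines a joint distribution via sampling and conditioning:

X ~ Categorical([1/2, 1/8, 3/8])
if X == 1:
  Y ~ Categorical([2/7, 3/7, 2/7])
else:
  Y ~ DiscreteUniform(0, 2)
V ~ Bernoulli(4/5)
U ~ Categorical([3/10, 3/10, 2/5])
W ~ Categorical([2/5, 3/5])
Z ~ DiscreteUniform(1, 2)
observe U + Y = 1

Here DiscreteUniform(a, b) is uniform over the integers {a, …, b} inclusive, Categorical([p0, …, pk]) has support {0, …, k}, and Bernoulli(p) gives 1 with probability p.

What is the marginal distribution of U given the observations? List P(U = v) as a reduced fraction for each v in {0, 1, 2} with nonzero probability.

Enumerate traces; 48 have nonzero weight after conditioning:
  (X=0, Y=0, V=0, U=1, W=0, Z=1) weight 1/500
  (X=0, Y=0, V=0, U=1, W=0, Z=2) weight 1/500
  (X=0, Y=0, V=0, U=1, W=1, Z=1) weight 3/1000
  (X=0, Y=0, V=0, U=1, W=1, Z=2) weight 3/1000
  (X=0, Y=0, V=1, U=1, W=0, Z=1) weight 1/125
  (X=0, Y=0, V=1, U=1, W=0, Z=2) weight 1/125
  (X=0, Y=0, V=1, U=1, W=1, Z=1) weight 3/250
  (X=0, Y=0, V=1, U=1, W=1, Z=2) weight 3/250
  (X=0, Y=1, V=0, U=0, W=0, Z=1) weight 1/500
  … 39 more
Group by U:
  weight(U=0) = 29/280
  weight(U=1) = 11/112
Total weight = 29/280 + 11/112 = 113/560
P(U=0 | obs) = 29/280 / 113/560 = 58/113
P(U=1 | obs) = 11/112 / 113/560 = 55/113

P(U=0) = 58/113, P(U=1) = 55/113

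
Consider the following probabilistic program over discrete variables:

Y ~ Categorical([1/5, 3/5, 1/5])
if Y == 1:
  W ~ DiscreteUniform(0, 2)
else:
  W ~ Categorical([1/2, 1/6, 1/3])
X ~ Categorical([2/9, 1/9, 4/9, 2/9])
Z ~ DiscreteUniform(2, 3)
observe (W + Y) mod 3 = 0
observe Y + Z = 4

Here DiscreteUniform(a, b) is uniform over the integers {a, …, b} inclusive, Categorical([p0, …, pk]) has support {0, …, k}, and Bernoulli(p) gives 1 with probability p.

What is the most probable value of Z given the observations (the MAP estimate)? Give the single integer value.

argmax_v P(Z = v | obs) = 3

Enumerate traces; 8 have nonzero weight after conditioning:
  (Y=1, W=2, X=0, Z=3) weight 1/45
  (Y=1, W=2, X=1, Z=3) weight 1/90
  (Y=1, W=2, X=2, Z=3) weight 2/45
  (Y=1, W=2, X=3, Z=3) weight 1/45
  (Y=2, W=1, X=0, Z=2) weight 1/270
  (Y=2, W=1, X=1, Z=2) weight 1/540
  (Y=2, W=1, X=2, Z=2) weight 1/135
  (Y=2, W=1, X=3, Z=2) weight 1/270
Group by Z:
  weight(Z=2) = 1/60
  weight(Z=3) = 1/10
Total weight = 1/60 + 1/10 = 7/60
P(Z=2 | obs) = 1/60 / 7/60 = 1/7
P(Z=3 | obs) = 1/10 / 7/60 = 6/7
argmax = 3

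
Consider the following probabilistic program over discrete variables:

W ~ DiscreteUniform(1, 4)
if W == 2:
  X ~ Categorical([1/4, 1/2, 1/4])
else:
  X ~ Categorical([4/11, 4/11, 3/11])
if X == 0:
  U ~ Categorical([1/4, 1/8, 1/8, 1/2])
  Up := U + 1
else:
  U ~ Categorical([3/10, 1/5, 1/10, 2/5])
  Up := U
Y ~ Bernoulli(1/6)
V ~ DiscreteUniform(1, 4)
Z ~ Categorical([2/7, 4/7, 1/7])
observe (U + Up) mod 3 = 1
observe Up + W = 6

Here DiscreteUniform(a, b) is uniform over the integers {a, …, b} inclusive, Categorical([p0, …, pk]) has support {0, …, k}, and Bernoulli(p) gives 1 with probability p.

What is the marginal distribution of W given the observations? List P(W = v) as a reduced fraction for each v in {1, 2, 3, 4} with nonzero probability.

P(W=2) = 55/83, P(W=4) = 28/83

Enumerate traces; 72 have nonzero weight after conditioning:
  (W=2, X=0, U=3, Y=0, V=1, Z=0) weight 5/2688
  (W=2, X=0, U=3, Y=0, V=1, Z=1) weight 5/1344
  (W=2, X=0, U=3, Y=0, V=1, Z=2) weight 5/5376
  (W=2, X=0, U=3, Y=0, V=2, Z=0) weight 5/2688
  (W=2, X=0, U=3, Y=0, V=2, Z=1) weight 5/1344
  (W=2, X=0, U=3, Y=0, V=2, Z=2) weight 5/5376
  (W=2, X=0, U=3, Y=0, V=3, Z=0) weight 5/2688
  (W=2, X=0, U=3, Y=0, V=3, Z=1) weight 5/1344
  (W=4, X=1, U=2, Y=0, V=1, Z=0) weight 1/1848
  … 63 more
Group by W:
  weight(W=2) = 1/32
  weight(W=4) = 7/440
Total weight = 1/32 + 7/440 = 83/1760
P(W=2 | obs) = 1/32 / 83/1760 = 55/83
P(W=4 | obs) = 7/440 / 83/1760 = 28/83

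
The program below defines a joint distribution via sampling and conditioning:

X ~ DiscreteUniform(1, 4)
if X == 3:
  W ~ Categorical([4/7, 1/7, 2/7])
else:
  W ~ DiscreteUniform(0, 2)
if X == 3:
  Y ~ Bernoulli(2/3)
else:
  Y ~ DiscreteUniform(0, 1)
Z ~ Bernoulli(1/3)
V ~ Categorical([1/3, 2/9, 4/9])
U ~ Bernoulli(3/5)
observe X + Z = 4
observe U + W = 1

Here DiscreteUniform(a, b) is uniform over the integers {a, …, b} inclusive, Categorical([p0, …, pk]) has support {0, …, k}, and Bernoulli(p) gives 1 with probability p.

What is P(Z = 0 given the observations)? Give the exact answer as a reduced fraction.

Enumerate traces; 24 have nonzero weight after conditioning:
  (X=3, W=0, Y=0, Z=1, V=0, U=1) weight 1/315
  (X=3, W=0, Y=0, Z=1, V=1, U=1) weight 2/945
  (X=3, W=0, Y=0, Z=1, V=2, U=1) weight 4/945
  (X=3, W=0, Y=1, Z=1, V=0, U=1) weight 2/315
  (X=3, W=0, Y=1, Z=1, V=1, U=1) weight 4/945
  (X=3, W=0, Y=1, Z=1, V=2, U=1) weight 8/945
  (X=3, W=1, Y=0, Z=1, V=0, U=0) weight 1/1890
  (X=3, W=1, Y=0, Z=1, V=1, U=0) weight 1/2835
  (X=4, W=0, Y=0, Z=0, V=0, U=1) weight 1/180
  … 15 more
Group by Z:
  weight(Z=0) = 1/18
  weight(Z=1) = 1/30
Total weight = 1/18 + 1/30 = 4/45
P(Z=0 | obs) = 1/18 / 4/45 = 5/8
P(Z=1 | obs) = 1/30 / 4/45 = 3/8

P(Z = 0 | obs) = 5/8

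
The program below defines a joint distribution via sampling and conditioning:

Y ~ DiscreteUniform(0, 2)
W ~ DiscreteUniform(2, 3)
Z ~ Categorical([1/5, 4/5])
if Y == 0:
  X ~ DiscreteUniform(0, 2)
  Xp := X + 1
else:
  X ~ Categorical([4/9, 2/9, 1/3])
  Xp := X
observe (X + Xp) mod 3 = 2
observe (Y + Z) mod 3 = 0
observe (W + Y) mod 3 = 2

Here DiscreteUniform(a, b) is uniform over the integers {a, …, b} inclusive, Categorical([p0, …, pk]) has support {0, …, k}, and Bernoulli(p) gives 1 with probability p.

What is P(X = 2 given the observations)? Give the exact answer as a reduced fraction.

P(X = 2 | obs) = 3/11

Enumerate traces; 2 have nonzero weight after conditioning:
  (Y=0, W=2, Z=0, X=2) weight 1/90
  (Y=2, W=3, Z=1, X=1) weight 4/135
Group by X:
  weight(X=1) = 4/135
  weight(X=2) = 1/90
Total weight = 4/135 + 1/90 = 11/270
P(X=1 | obs) = 4/135 / 11/270 = 8/11
P(X=2 | obs) = 1/90 / 11/270 = 3/11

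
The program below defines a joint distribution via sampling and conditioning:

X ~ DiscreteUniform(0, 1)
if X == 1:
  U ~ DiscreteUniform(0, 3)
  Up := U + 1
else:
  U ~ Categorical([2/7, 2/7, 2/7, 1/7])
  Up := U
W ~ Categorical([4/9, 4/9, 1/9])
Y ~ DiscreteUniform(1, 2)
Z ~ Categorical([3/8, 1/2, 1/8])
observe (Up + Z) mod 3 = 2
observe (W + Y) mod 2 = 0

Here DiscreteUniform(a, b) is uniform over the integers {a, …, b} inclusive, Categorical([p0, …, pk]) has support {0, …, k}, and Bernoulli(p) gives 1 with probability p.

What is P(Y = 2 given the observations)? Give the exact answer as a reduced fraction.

P(Y = 2 | obs) = 5/9

Enumerate traces; 24 have nonzero weight after conditioning:
  (X=0, U=0, W=0, Y=2, Z=2) weight 1/252
  (X=0, U=0, W=1, Y=1, Z=2) weight 1/252
  (X=0, U=0, W=2, Y=2, Z=2) weight 1/1008
  (X=0, U=1, W=0, Y=2, Z=1) weight 1/63
  (X=0, U=1, W=1, Y=1, Z=1) weight 1/63
  (X=0, U=1, W=2, Y=2, Z=1) weight 1/252
  (X=0, U=2, W=0, Y=2, Z=0) weight 1/84
  (X=0, U=2, W=1, Y=1, Z=0) weight 1/84
  … 16 more
Group by Y:
  weight(Y=1) = 19/252
  weight(Y=2) = 95/1008
Total weight = 19/252 + 95/1008 = 19/112
P(Y=1 | obs) = 19/252 / 19/112 = 4/9
P(Y=2 | obs) = 95/1008 / 19/112 = 5/9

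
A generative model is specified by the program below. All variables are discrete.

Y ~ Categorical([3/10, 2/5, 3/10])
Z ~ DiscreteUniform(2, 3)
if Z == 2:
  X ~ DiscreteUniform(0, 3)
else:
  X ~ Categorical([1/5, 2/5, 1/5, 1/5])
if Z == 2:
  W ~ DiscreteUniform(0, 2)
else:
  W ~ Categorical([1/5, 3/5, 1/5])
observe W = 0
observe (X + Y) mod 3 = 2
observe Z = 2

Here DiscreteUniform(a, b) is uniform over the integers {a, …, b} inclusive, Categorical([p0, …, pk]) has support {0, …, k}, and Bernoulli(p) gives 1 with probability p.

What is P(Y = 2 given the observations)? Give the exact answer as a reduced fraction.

Enumerate traces; 4 have nonzero weight after conditioning:
  (Y=0, Z=2, X=2, W=0) weight 1/80
  (Y=1, Z=2, X=1, W=0) weight 1/60
  (Y=2, Z=2, X=0, W=0) weight 1/80
  (Y=2, Z=2, X=3, W=0) weight 1/80
Group by Y:
  weight(Y=0) = 1/80
  weight(Y=1) = 1/60
  weight(Y=2) = 1/40
Total weight = 1/80 + 1/60 + 1/40 = 13/240
P(Y=0 | obs) = 1/80 / 13/240 = 3/13
P(Y=1 | obs) = 1/60 / 13/240 = 4/13
P(Y=2 | obs) = 1/40 / 13/240 = 6/13

P(Y = 2 | obs) = 6/13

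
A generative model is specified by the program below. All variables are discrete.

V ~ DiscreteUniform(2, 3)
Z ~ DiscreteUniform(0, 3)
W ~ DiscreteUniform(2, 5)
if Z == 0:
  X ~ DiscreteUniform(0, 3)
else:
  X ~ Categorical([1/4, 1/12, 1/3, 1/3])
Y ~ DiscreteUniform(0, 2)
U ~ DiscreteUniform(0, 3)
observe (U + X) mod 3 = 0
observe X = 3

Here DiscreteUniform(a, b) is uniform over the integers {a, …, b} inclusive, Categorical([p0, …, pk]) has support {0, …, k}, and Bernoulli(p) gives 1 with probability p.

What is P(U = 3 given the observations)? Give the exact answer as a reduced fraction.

Enumerate traces; 192 have nonzero weight after conditioning:
  (V=2, Z=0, W=2, X=3, Y=0, U=0) weight 1/1536
  (V=2, Z=0, W=2, X=3, Y=0, U=3) weight 1/1536
  (V=2, Z=0, W=2, X=3, Y=1, U=0) weight 1/1536
  (V=2, Z=0, W=2, X=3, Y=1, U=3) weight 1/1536
  (V=2, Z=0, W=2, X=3, Y=2, U=0) weight 1/1536
  (V=2, Z=0, W=2, X=3, Y=2, U=3) weight 1/1536
  (V=2, Z=0, W=3, X=3, Y=0, U=0) weight 1/1536
  (V=2, Z=0, W=3, X=3, Y=0, U=3) weight 1/1536
  … 184 more
Group by U:
  weight(U=0) = 5/64
  weight(U=3) = 5/64
Total weight = 5/64 + 5/64 = 5/32
P(U=0 | obs) = 5/64 / 5/32 = 1/2
P(U=3 | obs) = 5/64 / 5/32 = 1/2

P(U = 3 | obs) = 1/2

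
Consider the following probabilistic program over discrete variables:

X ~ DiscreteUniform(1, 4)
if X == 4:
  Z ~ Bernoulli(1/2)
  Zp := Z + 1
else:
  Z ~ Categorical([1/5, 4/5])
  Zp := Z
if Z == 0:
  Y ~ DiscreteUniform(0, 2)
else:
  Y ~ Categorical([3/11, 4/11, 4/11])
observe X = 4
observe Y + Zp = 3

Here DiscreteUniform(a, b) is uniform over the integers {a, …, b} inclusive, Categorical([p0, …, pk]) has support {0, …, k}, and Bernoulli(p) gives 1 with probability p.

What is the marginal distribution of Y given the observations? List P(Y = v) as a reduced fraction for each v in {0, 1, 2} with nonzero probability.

Enumerate traces; 2 have nonzero weight after conditioning:
  (X=4, Z=0, Y=2) weight 1/24
  (X=4, Z=1, Y=1) weight 1/22
Group by Y:
  weight(Y=1) = 1/22
  weight(Y=2) = 1/24
Total weight = 1/22 + 1/24 = 23/264
P(Y=1 | obs) = 1/22 / 23/264 = 12/23
P(Y=2 | obs) = 1/24 / 23/264 = 11/23

P(Y=1) = 12/23, P(Y=2) = 11/23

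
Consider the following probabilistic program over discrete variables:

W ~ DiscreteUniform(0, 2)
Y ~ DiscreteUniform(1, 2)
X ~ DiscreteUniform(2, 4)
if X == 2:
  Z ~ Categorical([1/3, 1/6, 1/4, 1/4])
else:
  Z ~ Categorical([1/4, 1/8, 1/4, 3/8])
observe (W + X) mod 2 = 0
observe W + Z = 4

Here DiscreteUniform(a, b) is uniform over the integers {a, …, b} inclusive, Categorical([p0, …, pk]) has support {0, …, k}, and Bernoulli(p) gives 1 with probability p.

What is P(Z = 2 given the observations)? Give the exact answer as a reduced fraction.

P(Z = 2 | obs) = 4/7

Enumerate traces; 6 have nonzero weight after conditioning:
  (W=1, Y=1, X=3, Z=3) weight 1/48
  (W=1, Y=2, X=3, Z=3) weight 1/48
  (W=2, Y=1, X=2, Z=2) weight 1/72
  (W=2, Y=1, X=4, Z=2) weight 1/72
  (W=2, Y=2, X=2, Z=2) weight 1/72
  (W=2, Y=2, X=4, Z=2) weight 1/72
Group by Z:
  weight(Z=2) = 1/18
  weight(Z=3) = 1/24
Total weight = 1/18 + 1/24 = 7/72
P(Z=2 | obs) = 1/18 / 7/72 = 4/7
P(Z=3 | obs) = 1/24 / 7/72 = 3/7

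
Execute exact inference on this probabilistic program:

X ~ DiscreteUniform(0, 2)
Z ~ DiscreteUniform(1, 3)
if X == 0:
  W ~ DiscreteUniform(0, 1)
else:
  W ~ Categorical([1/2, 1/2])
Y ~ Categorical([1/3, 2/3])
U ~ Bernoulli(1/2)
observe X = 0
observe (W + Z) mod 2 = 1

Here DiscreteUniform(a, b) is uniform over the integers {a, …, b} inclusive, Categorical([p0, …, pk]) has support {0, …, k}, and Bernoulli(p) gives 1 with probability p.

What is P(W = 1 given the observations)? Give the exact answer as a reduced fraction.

P(W = 1 | obs) = 1/3

Enumerate traces; 12 have nonzero weight after conditioning:
  (X=0, Z=1, W=0, Y=0, U=0) weight 1/108
  (X=0, Z=1, W=0, Y=0, U=1) weight 1/108
  (X=0, Z=1, W=0, Y=1, U=0) weight 1/54
  (X=0, Z=1, W=0, Y=1, U=1) weight 1/54
  (X=0, Z=2, W=1, Y=0, U=0) weight 1/108
  (X=0, Z=2, W=1, Y=0, U=1) weight 1/108
  (X=0, Z=2, W=1, Y=1, U=0) weight 1/54
  (X=0, Z=2, W=1, Y=1, U=1) weight 1/54
  … 4 more
Group by W:
  weight(W=0) = 1/9
  weight(W=1) = 1/18
Total weight = 1/9 + 1/18 = 1/6
P(W=0 | obs) = 1/9 / 1/6 = 2/3
P(W=1 | obs) = 1/18 / 1/6 = 1/3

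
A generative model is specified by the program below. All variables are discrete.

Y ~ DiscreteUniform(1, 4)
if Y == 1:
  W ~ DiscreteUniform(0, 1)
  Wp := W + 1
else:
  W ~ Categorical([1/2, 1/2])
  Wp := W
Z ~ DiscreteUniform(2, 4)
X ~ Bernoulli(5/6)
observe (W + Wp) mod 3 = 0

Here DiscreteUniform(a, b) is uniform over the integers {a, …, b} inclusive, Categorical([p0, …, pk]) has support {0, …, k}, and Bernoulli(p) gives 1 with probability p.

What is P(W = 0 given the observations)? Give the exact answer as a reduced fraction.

P(W = 0 | obs) = 3/4

Enumerate traces; 24 have nonzero weight after conditioning:
  (Y=1, W=1, Z=2, X=0) weight 1/144
  (Y=1, W=1, Z=2, X=1) weight 5/144
  (Y=1, W=1, Z=3, X=0) weight 1/144
  (Y=1, W=1, Z=3, X=1) weight 5/144
  (Y=1, W=1, Z=4, X=0) weight 1/144
  (Y=1, W=1, Z=4, X=1) weight 5/144
  (Y=2, W=0, Z=2, X=0) weight 1/144
  (Y=2, W=0, Z=2, X=1) weight 5/144
  … 16 more
Group by W:
  weight(W=0) = 3/8
  weight(W=1) = 1/8
Total weight = 3/8 + 1/8 = 1/2
P(W=0 | obs) = 3/8 / 1/2 = 3/4
P(W=1 | obs) = 1/8 / 1/2 = 1/4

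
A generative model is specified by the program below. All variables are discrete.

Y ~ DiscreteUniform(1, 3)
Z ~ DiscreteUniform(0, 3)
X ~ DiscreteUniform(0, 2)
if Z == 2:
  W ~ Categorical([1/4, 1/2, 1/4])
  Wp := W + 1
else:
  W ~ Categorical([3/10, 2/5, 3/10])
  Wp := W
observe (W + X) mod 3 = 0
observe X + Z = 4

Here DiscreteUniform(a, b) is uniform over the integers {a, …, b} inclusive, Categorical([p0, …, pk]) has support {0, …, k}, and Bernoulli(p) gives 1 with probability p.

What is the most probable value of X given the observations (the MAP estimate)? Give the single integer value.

argmax_v P(X = v | obs) = 2

Enumerate traces; 6 have nonzero weight after conditioning:
  (Y=1, Z=2, X=2, W=1) weight 1/72
  (Y=1, Z=3, X=1, W=2) weight 1/120
  (Y=2, Z=2, X=2, W=1) weight 1/72
  (Y=2, Z=3, X=1, W=2) weight 1/120
  (Y=3, Z=2, X=2, W=1) weight 1/72
  (Y=3, Z=3, X=1, W=2) weight 1/120
Group by X:
  weight(X=1) = 1/40
  weight(X=2) = 1/24
Total weight = 1/40 + 1/24 = 1/15
P(X=1 | obs) = 1/40 / 1/15 = 3/8
P(X=2 | obs) = 1/24 / 1/15 = 5/8
argmax = 2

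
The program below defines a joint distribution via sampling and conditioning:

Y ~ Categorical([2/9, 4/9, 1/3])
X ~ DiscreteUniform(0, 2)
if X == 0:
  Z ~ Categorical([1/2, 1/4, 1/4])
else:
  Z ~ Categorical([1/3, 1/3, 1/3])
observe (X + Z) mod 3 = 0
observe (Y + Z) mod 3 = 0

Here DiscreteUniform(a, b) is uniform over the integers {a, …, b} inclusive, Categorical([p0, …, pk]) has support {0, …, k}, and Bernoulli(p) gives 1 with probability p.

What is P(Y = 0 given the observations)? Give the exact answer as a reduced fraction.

Enumerate traces; 3 have nonzero weight after conditioning:
  (Y=0, X=0, Z=0) weight 1/27
  (Y=1, X=1, Z=2) weight 4/81
  (Y=2, X=2, Z=1) weight 1/27
Group by Y:
  weight(Y=0) = 1/27
  weight(Y=1) = 4/81
  weight(Y=2) = 1/27
Total weight = 1/27 + 4/81 + 1/27 = 10/81
P(Y=0 | obs) = 1/27 / 10/81 = 3/10
P(Y=1 | obs) = 4/81 / 10/81 = 2/5
P(Y=2 | obs) = 1/27 / 10/81 = 3/10

P(Y = 0 | obs) = 3/10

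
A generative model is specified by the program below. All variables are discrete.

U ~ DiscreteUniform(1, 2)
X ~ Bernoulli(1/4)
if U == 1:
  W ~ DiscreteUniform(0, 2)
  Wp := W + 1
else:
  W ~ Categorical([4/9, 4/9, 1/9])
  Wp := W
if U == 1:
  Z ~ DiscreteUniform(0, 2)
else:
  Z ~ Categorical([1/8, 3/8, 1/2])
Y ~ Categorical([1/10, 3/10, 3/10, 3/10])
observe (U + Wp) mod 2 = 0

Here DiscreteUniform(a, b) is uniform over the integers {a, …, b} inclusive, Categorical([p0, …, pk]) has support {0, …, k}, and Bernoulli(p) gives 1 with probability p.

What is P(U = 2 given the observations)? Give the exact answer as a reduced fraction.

Enumerate traces; 96 have nonzero weight after conditioning:
  (U=1, X=0, W=0, Z=0, Y=0) weight 1/240
  (U=1, X=0, W=0, Z=0, Y=1) weight 1/80
  (U=1, X=0, W=0, Z=0, Y=2) weight 1/80
  (U=1, X=0, W=0, Z=0, Y=3) weight 1/80
  (U=1, X=0, W=0, Z=1, Y=0) weight 1/240
  (U=1, X=0, W=0, Z=1, Y=1) weight 1/80
  (U=1, X=0, W=0, Z=1, Y=2) weight 1/80
  (U=1, X=0, W=0, Z=1, Y=3) weight 1/80
  (U=2, X=0, W=0, Z=0, Y=0) weight 1/480
  … 87 more
Group by U:
  weight(U=1) = 1/3
  weight(U=2) = 5/18
Total weight = 1/3 + 5/18 = 11/18
P(U=1 | obs) = 1/3 / 11/18 = 6/11
P(U=2 | obs) = 5/18 / 11/18 = 5/11

P(U = 2 | obs) = 5/11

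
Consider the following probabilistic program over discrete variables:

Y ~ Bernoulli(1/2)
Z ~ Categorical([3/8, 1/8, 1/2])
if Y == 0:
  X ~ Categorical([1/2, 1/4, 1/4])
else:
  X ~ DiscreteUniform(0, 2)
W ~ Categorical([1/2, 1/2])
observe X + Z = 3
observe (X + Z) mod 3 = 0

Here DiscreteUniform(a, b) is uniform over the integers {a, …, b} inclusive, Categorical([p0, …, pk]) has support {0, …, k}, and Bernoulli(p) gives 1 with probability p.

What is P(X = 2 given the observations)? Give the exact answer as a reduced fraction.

P(X = 2 | obs) = 1/5

Enumerate traces; 8 have nonzero weight after conditioning:
  (Y=0, Z=1, X=2, W=0) weight 1/128
  (Y=0, Z=1, X=2, W=1) weight 1/128
  (Y=0, Z=2, X=1, W=0) weight 1/32
  (Y=0, Z=2, X=1, W=1) weight 1/32
  (Y=1, Z=1, X=2, W=0) weight 1/96
  (Y=1, Z=1, X=2, W=1) weight 1/96
  (Y=1, Z=2, X=1, W=0) weight 1/24
  (Y=1, Z=2, X=1, W=1) weight 1/24
Group by X:
  weight(X=1) = 7/48
  weight(X=2) = 7/192
Total weight = 7/48 + 7/192 = 35/192
P(X=1 | obs) = 7/48 / 35/192 = 4/5
P(X=2 | obs) = 7/192 / 35/192 = 1/5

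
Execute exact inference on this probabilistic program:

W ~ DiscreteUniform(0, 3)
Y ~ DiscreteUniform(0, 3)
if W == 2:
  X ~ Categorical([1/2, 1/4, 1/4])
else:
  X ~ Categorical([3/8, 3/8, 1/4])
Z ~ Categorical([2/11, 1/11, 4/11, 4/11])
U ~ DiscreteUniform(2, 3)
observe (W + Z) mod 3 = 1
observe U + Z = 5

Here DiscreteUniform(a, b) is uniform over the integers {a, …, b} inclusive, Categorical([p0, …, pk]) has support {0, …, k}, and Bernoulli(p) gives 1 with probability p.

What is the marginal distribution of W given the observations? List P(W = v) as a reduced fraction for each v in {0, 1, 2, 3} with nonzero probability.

P(W=1) = 1/2, P(W=2) = 1/2

Enumerate traces; 24 have nonzero weight after conditioning:
  (W=1, Y=0, X=0, Z=3, U=2) weight 3/704
  (W=1, Y=0, X=1, Z=3, U=2) weight 3/704
  (W=1, Y=0, X=2, Z=3, U=2) weight 1/352
  (W=1, Y=1, X=0, Z=3, U=2) weight 3/704
  (W=1, Y=1, X=1, Z=3, U=2) weight 3/704
  (W=1, Y=1, X=2, Z=3, U=2) weight 1/352
  (W=1, Y=2, X=0, Z=3, U=2) weight 3/704
  (W=1, Y=2, X=1, Z=3, U=2) weight 3/704
  (W=2, Y=0, X=0, Z=2, U=3) weight 1/176
  … 15 more
Group by W:
  weight(W=1) = 1/22
  weight(W=2) = 1/22
Total weight = 1/22 + 1/22 = 1/11
P(W=1 | obs) = 1/22 / 1/11 = 1/2
P(W=2 | obs) = 1/22 / 1/11 = 1/2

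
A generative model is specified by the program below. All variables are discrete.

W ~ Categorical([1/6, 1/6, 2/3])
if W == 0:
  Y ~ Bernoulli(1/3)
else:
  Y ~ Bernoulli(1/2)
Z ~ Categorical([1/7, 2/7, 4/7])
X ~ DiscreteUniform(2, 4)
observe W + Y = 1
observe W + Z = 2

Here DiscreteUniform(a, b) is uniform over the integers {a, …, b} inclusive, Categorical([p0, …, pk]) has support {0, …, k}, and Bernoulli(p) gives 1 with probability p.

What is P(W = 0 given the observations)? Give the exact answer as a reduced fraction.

P(W = 0 | obs) = 4/7

Enumerate traces; 6 have nonzero weight after conditioning:
  (W=0, Y=1, Z=2, X=2) weight 2/189
  (W=0, Y=1, Z=2, X=3) weight 2/189
  (W=0, Y=1, Z=2, X=4) weight 2/189
  (W=1, Y=0, Z=1, X=2) weight 1/126
  (W=1, Y=0, Z=1, X=3) weight 1/126
  (W=1, Y=0, Z=1, X=4) weight 1/126
Group by W:
  weight(W=0) = 2/63
  weight(W=1) = 1/42
Total weight = 2/63 + 1/42 = 1/18
P(W=0 | obs) = 2/63 / 1/18 = 4/7
P(W=1 | obs) = 1/42 / 1/18 = 3/7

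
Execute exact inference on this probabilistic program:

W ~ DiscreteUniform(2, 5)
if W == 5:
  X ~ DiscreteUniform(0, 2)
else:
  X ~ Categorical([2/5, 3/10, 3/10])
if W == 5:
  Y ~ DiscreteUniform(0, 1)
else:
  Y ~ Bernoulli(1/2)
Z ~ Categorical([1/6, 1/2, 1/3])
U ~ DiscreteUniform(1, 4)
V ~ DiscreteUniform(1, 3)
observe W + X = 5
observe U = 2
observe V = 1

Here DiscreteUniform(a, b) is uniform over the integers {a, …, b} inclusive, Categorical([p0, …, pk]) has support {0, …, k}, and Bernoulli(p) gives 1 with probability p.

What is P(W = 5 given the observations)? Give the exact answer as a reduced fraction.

P(W = 5 | obs) = 5/14

Enumerate traces; 18 have nonzero weight after conditioning:
  (W=3, X=2, Y=0, Z=0, U=2, V=1) weight 1/1920
  (W=3, X=2, Y=0, Z=1, U=2, V=1) weight 1/640
  (W=3, X=2, Y=0, Z=2, U=2, V=1) weight 1/960
  (W=3, X=2, Y=1, Z=0, U=2, V=1) weight 1/1920
  (W=3, X=2, Y=1, Z=1, U=2, V=1) weight 1/640
  (W=3, X=2, Y=1, Z=2, U=2, V=1) weight 1/960
  (W=4, X=1, Y=0, Z=0, U=2, V=1) weight 1/1920
  (W=4, X=1, Y=0, Z=1, U=2, V=1) weight 1/640
  (W=5, X=0, Y=0, Z=0, U=2, V=1) weight 1/1728
  … 9 more
Group by W:
  weight(W=3) = 1/160
  weight(W=4) = 1/160
  weight(W=5) = 1/144
Total weight = 1/160 + 1/160 + 1/144 = 7/360
P(W=3 | obs) = 1/160 / 7/360 = 9/28
P(W=4 | obs) = 1/160 / 7/360 = 9/28
P(W=5 | obs) = 1/144 / 7/360 = 5/14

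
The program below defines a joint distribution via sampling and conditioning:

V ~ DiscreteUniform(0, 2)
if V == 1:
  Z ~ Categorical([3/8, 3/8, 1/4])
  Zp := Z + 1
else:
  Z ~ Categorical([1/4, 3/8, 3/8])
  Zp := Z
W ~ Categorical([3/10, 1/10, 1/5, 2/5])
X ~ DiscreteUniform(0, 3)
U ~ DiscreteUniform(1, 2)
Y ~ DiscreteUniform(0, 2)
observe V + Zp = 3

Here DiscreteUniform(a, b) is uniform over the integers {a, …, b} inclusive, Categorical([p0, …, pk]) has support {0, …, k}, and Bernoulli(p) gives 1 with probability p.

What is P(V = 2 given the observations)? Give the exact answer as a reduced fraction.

P(V = 2 | obs) = 1/2

Enumerate traces; 192 have nonzero weight after conditioning:
  (V=1, Z=1, W=0, X=0, U=1, Y=0) weight 1/640
  (V=1, Z=1, W=0, X=0, U=1, Y=1) weight 1/640
  (V=1, Z=1, W=0, X=0, U=1, Y=2) weight 1/640
  (V=1, Z=1, W=0, X=0, U=2, Y=0) weight 1/640
  (V=1, Z=1, W=0, X=0, U=2, Y=1) weight 1/640
  (V=1, Z=1, W=0, X=0, U=2, Y=2) weight 1/640
  (V=1, Z=1, W=0, X=1, U=1, Y=0) weight 1/640
  (V=1, Z=1, W=0, X=1, U=1, Y=1) weight 1/640
  (V=2, Z=1, W=0, X=0, U=1, Y=0) weight 1/640
  … 183 more
Group by V:
  weight(V=1) = 1/8
  weight(V=2) = 1/8
Total weight = 1/8 + 1/8 = 1/4
P(V=1 | obs) = 1/8 / 1/4 = 1/2
P(V=2 | obs) = 1/8 / 1/4 = 1/2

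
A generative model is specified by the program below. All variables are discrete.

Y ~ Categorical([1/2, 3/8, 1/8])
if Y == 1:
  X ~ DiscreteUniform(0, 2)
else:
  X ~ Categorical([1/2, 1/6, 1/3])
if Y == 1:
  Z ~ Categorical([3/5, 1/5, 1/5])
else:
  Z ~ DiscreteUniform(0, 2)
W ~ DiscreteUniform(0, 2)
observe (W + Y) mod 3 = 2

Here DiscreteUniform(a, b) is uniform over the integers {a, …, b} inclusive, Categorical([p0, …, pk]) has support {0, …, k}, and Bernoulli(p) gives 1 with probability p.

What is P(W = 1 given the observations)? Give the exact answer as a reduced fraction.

Enumerate traces; 27 have nonzero weight after conditioning:
  (Y=0, X=0, Z=0, W=2) weight 1/36
  (Y=0, X=0, Z=1, W=2) weight 1/36
  (Y=0, X=0, Z=2, W=2) weight 1/36
  (Y=0, X=1, Z=0, W=2) weight 1/108
  (Y=0, X=1, Z=1, W=2) weight 1/108
  (Y=0, X=1, Z=2, W=2) weight 1/108
  (Y=0, X=2, Z=0, W=2) weight 1/54
  (Y=0, X=2, Z=1, W=2) weight 1/54
  (Y=1, X=0, Z=0, W=1) weight 1/40
  (Y=2, X=0, Z=0, W=0) weight 1/144
  … 17 more
Group by W:
  weight(W=0) = 1/24
  weight(W=1) = 1/8
  weight(W=2) = 1/6
Total weight = 1/24 + 1/8 + 1/6 = 1/3
P(W=0 | obs) = 1/24 / 1/3 = 1/8
P(W=1 | obs) = 1/8 / 1/3 = 3/8
P(W=2 | obs) = 1/6 / 1/3 = 1/2

P(W = 1 | obs) = 3/8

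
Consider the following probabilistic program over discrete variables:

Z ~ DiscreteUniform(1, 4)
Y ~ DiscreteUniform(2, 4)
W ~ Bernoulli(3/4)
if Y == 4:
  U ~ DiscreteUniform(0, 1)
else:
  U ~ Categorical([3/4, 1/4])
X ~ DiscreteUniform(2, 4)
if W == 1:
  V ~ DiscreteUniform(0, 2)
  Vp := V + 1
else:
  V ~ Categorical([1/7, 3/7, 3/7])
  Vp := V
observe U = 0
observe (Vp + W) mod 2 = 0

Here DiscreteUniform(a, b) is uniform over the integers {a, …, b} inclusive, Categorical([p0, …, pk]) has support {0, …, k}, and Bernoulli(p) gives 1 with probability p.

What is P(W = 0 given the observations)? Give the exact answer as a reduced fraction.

P(W = 0 | obs) = 2/9

Enumerate traces; 144 have nonzero weight after conditioning:
  (Z=1, Y=2, W=0, U=0, X=2, V=0) weight 1/1344
  (Z=1, Y=2, W=0, U=0, X=2, V=2) weight 1/448
  (Z=1, Y=2, W=0, U=0, X=3, V=0) weight 1/1344
  (Z=1, Y=2, W=0, U=0, X=3, V=2) weight 1/448
  (Z=1, Y=2, W=0, U=0, X=4, V=0) weight 1/1344
  (Z=1, Y=2, W=0, U=0, X=4, V=2) weight 1/448
  (Z=1, Y=2, W=1, U=0, X=2, V=0) weight 1/192
  (Z=1, Y=2, W=1, U=0, X=2, V=2) weight 1/192
  … 136 more
Group by W:
  weight(W=0) = 2/21
  weight(W=1) = 1/3
Total weight = 2/21 + 1/3 = 3/7
P(W=0 | obs) = 2/21 / 3/7 = 2/9
P(W=1 | obs) = 1/3 / 3/7 = 7/9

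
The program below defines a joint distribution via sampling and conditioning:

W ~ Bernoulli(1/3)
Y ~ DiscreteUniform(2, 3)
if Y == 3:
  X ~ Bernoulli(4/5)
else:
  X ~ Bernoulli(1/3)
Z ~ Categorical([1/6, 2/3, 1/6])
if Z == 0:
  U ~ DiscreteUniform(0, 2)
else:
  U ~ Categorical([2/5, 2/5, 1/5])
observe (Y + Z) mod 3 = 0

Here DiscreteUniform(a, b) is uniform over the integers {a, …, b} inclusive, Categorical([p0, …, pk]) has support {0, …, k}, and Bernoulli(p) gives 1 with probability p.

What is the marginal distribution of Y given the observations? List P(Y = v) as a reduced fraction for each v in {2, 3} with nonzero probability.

P(Y=2) = 4/5, P(Y=3) = 1/5

Enumerate traces; 24 have nonzero weight after conditioning:
  (W=0, Y=2, X=0, Z=1, U=0) weight 8/135
  (W=0, Y=2, X=0, Z=1, U=1) weight 8/135
  (W=0, Y=2, X=0, Z=1, U=2) weight 4/135
  (W=0, Y=2, X=1, Z=1, U=0) weight 4/135
  (W=0, Y=2, X=1, Z=1, U=1) weight 4/135
  (W=0, Y=2, X=1, Z=1, U=2) weight 2/135
  (W=0, Y=3, X=0, Z=0, U=0) weight 1/270
  (W=0, Y=3, X=0, Z=0, U=1) weight 1/270
  … 16 more
Group by Y:
  weight(Y=2) = 1/3
  weight(Y=3) = 1/12
Total weight = 1/3 + 1/12 = 5/12
P(Y=2 | obs) = 1/3 / 5/12 = 4/5
P(Y=3 | obs) = 1/12 / 5/12 = 1/5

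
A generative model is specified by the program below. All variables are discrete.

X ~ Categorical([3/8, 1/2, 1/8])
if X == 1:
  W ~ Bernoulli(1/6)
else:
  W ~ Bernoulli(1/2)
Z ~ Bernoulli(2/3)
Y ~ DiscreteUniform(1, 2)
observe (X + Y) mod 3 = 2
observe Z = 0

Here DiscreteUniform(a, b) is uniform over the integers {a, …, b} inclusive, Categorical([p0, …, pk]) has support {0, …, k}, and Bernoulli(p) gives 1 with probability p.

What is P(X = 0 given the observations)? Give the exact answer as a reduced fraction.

Enumerate traces; 4 have nonzero weight after conditioning:
  (X=0, W=0, Z=0, Y=2) weight 1/32
  (X=0, W=1, Z=0, Y=2) weight 1/32
  (X=1, W=0, Z=0, Y=1) weight 5/72
  (X=1, W=1, Z=0, Y=1) weight 1/72
Group by X:
  weight(X=0) = 1/16
  weight(X=1) = 1/12
Total weight = 1/16 + 1/12 = 7/48
P(X=0 | obs) = 1/16 / 7/48 = 3/7
P(X=1 | obs) = 1/12 / 7/48 = 4/7

P(X = 0 | obs) = 3/7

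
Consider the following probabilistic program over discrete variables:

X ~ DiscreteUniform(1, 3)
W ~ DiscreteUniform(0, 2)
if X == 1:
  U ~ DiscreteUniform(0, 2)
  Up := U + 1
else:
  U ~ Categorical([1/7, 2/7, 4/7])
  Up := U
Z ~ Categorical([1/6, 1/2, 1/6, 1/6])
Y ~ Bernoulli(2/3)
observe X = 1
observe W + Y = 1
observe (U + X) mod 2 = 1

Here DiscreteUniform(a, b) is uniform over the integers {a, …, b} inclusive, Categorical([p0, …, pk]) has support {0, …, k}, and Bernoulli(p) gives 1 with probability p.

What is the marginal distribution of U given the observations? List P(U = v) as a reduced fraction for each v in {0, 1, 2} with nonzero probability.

P(U=0) = 1/2, P(U=2) = 1/2

Enumerate traces; 16 have nonzero weight after conditioning:
  (X=1, W=0, U=0, Z=0, Y=1) weight 1/243
  (X=1, W=0, U=0, Z=1, Y=1) weight 1/81
  (X=1, W=0, U=0, Z=2, Y=1) weight 1/243
  (X=1, W=0, U=0, Z=3, Y=1) weight 1/243
  (X=1, W=0, U=2, Z=0, Y=1) weight 1/243
  (X=1, W=0, U=2, Z=1, Y=1) weight 1/81
  (X=1, W=0, U=2, Z=2, Y=1) weight 1/243
  (X=1, W=0, U=2, Z=3, Y=1) weight 1/243
  … 8 more
Group by U:
  weight(U=0) = 1/27
  weight(U=2) = 1/27
Total weight = 1/27 + 1/27 = 2/27
P(U=0 | obs) = 1/27 / 2/27 = 1/2
P(U=2 | obs) = 1/27 / 2/27 = 1/2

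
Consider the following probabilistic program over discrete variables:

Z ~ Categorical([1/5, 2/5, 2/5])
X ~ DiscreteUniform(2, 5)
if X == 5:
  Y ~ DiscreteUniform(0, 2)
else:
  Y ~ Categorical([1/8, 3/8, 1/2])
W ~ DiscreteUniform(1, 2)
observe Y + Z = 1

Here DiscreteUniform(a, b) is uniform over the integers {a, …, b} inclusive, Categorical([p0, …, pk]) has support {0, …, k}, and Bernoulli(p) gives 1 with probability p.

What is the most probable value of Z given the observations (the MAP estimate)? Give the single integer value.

Enumerate traces; 16 have nonzero weight after conditioning:
  (Z=0, X=2, Y=1, W=1) weight 3/320
  (Z=0, X=2, Y=1, W=2) weight 3/320
  (Z=0, X=3, Y=1, W=1) weight 3/320
  (Z=0, X=3, Y=1, W=2) weight 3/320
  (Z=0, X=4, Y=1, W=1) weight 3/320
  (Z=0, X=4, Y=1, W=2) weight 3/320
  (Z=0, X=5, Y=1, W=1) weight 1/120
  (Z=0, X=5, Y=1, W=2) weight 1/120
  (Z=1, X=2, Y=0, W=1) weight 1/160
  … 7 more
Group by Z:
  weight(Z=0) = 7/96
  weight(Z=1) = 17/240
Total weight = 7/96 + 17/240 = 23/160
P(Z=0 | obs) = 7/96 / 23/160 = 35/69
P(Z=1 | obs) = 17/240 / 23/160 = 34/69
argmax = 0

argmax_v P(Z = v | obs) = 0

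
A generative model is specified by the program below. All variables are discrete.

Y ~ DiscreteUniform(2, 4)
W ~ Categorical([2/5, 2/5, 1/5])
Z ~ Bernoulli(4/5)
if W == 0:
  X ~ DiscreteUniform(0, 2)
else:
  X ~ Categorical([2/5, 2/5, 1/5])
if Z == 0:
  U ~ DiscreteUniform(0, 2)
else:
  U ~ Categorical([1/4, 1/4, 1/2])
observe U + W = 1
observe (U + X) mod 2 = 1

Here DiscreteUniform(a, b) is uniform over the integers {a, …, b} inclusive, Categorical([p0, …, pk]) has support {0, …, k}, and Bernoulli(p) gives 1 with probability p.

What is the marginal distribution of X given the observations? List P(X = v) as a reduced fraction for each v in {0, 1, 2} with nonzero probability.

P(X=0) = 5/16, P(X=1) = 3/8, P(X=2) = 5/16

Enumerate traces; 18 have nonzero weight after conditioning:
  (Y=2, W=0, Z=0, X=0, U=1) weight 2/675
  (Y=2, W=0, Z=0, X=2, U=1) weight 2/675
  (Y=2, W=0, Z=1, X=0, U=1) weight 2/225
  (Y=2, W=0, Z=1, X=2, U=1) weight 2/225
  (Y=2, W=1, Z=0, X=1, U=0) weight 4/1125
  (Y=2, W=1, Z=1, X=1, U=0) weight 4/375
  (Y=3, W=0, Z=0, X=0, U=1) weight 2/675
  (Y=3, W=0, Z=0, X=2, U=1) weight 2/675
  … 10 more
Group by X:
  weight(X=0) = 8/225
  weight(X=1) = 16/375
  weight(X=2) = 8/225
Total weight = 8/225 + 16/375 + 8/225 = 128/1125
P(X=0 | obs) = 8/225 / 128/1125 = 5/16
P(X=1 | obs) = 16/375 / 128/1125 = 3/8
P(X=2 | obs) = 8/225 / 128/1125 = 5/16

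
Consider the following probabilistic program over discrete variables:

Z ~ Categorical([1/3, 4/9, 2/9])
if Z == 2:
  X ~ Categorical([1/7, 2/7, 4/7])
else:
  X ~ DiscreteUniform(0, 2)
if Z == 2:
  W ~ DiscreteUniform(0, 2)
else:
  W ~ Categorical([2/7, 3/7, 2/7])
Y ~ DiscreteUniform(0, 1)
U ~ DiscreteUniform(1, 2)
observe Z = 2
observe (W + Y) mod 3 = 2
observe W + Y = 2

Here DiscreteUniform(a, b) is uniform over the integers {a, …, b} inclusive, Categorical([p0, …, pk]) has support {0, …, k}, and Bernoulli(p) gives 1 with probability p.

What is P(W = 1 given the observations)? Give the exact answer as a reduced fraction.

Enumerate traces; 12 have nonzero weight after conditioning:
  (Z=2, X=0, W=1, Y=1, U=1) weight 1/378
  (Z=2, X=0, W=1, Y=1, U=2) weight 1/378
  (Z=2, X=0, W=2, Y=0, U=1) weight 1/378
  (Z=2, X=0, W=2, Y=0, U=2) weight 1/378
  (Z=2, X=1, W=1, Y=1, U=1) weight 1/189
  (Z=2, X=1, W=1, Y=1, U=2) weight 1/189
  (Z=2, X=1, W=2, Y=0, U=1) weight 1/189
  (Z=2, X=1, W=2, Y=0, U=2) weight 1/189
  … 4 more
Group by W:
  weight(W=1) = 1/27
  weight(W=2) = 1/27
Total weight = 1/27 + 1/27 = 2/27
P(W=1 | obs) = 1/27 / 2/27 = 1/2
P(W=2 | obs) = 1/27 / 2/27 = 1/2

P(W = 1 | obs) = 1/2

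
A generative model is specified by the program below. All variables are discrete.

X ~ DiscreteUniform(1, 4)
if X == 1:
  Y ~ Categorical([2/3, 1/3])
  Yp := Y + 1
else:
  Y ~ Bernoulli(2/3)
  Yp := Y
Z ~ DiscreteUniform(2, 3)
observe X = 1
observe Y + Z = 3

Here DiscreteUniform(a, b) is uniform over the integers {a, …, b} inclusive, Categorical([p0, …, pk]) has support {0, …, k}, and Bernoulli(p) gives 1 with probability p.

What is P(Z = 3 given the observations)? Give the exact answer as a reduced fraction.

P(Z = 3 | obs) = 2/3

Enumerate traces; 2 have nonzero weight after conditioning:
  (X=1, Y=0, Z=3) weight 1/12
  (X=1, Y=1, Z=2) weight 1/24
Group by Z:
  weight(Z=2) = 1/24
  weight(Z=3) = 1/12
Total weight = 1/24 + 1/12 = 1/8
P(Z=2 | obs) = 1/24 / 1/8 = 1/3
P(Z=3 | obs) = 1/12 / 1/8 = 2/3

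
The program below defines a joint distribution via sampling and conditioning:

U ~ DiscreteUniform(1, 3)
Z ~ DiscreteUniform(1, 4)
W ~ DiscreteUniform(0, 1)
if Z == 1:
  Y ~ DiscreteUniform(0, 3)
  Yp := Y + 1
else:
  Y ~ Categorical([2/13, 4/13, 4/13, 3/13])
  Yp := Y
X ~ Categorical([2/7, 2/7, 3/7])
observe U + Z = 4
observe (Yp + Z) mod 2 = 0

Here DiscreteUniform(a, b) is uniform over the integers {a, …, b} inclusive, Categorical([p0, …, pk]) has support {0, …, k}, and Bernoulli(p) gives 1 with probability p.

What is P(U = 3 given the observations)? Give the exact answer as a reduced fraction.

Enumerate traces; 36 have nonzero weight after conditioning:
  (U=1, Z=3, W=0, Y=1, X=0) weight 1/273
  (U=1, Z=3, W=0, Y=1, X=1) weight 1/273
  (U=1, Z=3, W=0, Y=1, X=2) weight 1/182
  (U=1, Z=3, W=0, Y=3, X=0) weight 1/364
  (U=1, Z=3, W=0, Y=3, X=1) weight 1/364
  (U=1, Z=3, W=0, Y=3, X=2) weight 3/728
  (U=1, Z=3, W=1, Y=1, X=0) weight 1/273
  (U=1, Z=3, W=1, Y=1, X=1) weight 1/273
  (U=2, Z=2, W=0, Y=0, X=0) weight 1/546
  (U=3, Z=1, W=0, Y=0, X=0) weight 1/336
  … 26 more
Group by U:
  weight(U=1) = 7/156
  weight(U=2) = 1/26
  weight(U=3) = 1/24
Total weight = 7/156 + 1/26 + 1/24 = 1/8
P(U=1 | obs) = 7/156 / 1/8 = 14/39
P(U=2 | obs) = 1/26 / 1/8 = 4/13
P(U=3 | obs) = 1/24 / 1/8 = 1/3

P(U = 3 | obs) = 1/3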